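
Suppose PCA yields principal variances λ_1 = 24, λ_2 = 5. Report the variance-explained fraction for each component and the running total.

Step 1 — total variance = trace(Sigma) = Σ λ_i = 24 + 5 = 29.

Step 2 — fraction explained by component i = λ_i / Σ λ:
  PC1: 24/29 = 0.8276
  PC2: 5/29 = 0.1724

Step 3 — cumulative fraction after k components = (λ_1 + ... + λ_k) / Σ λ:
  k = 1: 24/29 = 0.8276
  k = 2: (24 + 5)/29 = 29/29 = 1

Summary (fraction, with percent):

explained: PC1 0.8276 (82.76%), PC2 0.1724 (17.24%);  cumulative: 0.8276, 1


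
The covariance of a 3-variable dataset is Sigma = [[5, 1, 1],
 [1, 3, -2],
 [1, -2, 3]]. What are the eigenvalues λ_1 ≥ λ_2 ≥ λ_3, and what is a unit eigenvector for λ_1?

Step 1 — characteristic polynomial p(λ) = det(λI - Sigma) = λ³ - tr·λ² + c_1·λ - det, where tr = trace, c_1 = sum of the principal 2×2 minors, det = det(Sigma):
  tr = 5 + 3 + 3 = 11,
  c_1 = (5·3 - (1)²) + (5·3 - (1)²) + (3·3 - (-2)²) = 14 + 14 + 5 = 33,
  det = 5·(3·3 - (-2)²) - (1)·((1)·3 - (-2)·(1)) + (1)·((1)·(-2) - 3·(1)) = 5·(5) - (1)·(5) + (1)·(-5) = 15.
  So p(λ) = λ³ - 11λ² + 33λ - 15.
Step 2 — look for an integer root (rational root theorem: any rational root is an integer divisor of 15). Testing λ = 5:
  p(5) = 125 - 275 + 165 - 15 = 0  ✓
  Dividing out (λ - 5): p(λ) = (λ - 5)(λ² - 6λ + 3).
Step 3 — remaining eigenvalues from the quadratic λ² - 6λ + 3 = 0:
  Δ = 6² - 4·3 = 36 - 12 = 24,  λ = (6 ± √24)/2 = (6 ± 4.899)/2 ≈ 5.4495 or 0.5505.
  Sorted: λ_1 = 5.4495,  λ_2 = 5,  λ_3 = 0.5505  (check: sum = 11 = tr ✓).

Step 4 — unit eigenvector for λ_1 ≈ 5.4495: v spans the null space of (Sigma - λ_1 I), whose rows are
  r_1 = (-0.4495, 1, 1),  r_2 = (1, -2.4495, -2),  r_3 = (1, -2, -2.4495).
  v is orthogonal to every row, so take v ∝ r_1 × r_2 = ((1)·(-2) - (1)·(-2.4495), (1)·(1) - (-0.4495)·(-2), (-0.4495)·(-2.4495) - (1)·(1)) ≈ (0.4495, 0.101, 0.101).
  Let u = (0.4495, 0.101, 0.101).
  ||u|| = √((0.4495)² + (0.101)² + (0.101)²) = √(0.2225) ≈ 0.4716,  v_1 = u/||u|| ≈ (0.953, 0.2142, 0.2142) (||v_1|| = 1).

λ_1 = 5.4495,  λ_2 = 5,  λ_3 = 0.5505;  v_1 ≈ (0.953, 0.2142, 0.2142)


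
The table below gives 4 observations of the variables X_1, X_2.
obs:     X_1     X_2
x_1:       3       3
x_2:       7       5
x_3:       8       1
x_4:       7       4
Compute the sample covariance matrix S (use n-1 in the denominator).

Step 1 — column means:
  mean(X_1) = (3 + 7 + 8 + 7) / 4 = 25/4 = 6.25
  mean(X_2) = (3 + 5 + 1 + 4) / 4 = 13/4 = 3.25

Step 2 — sample covariance S[i,j] = (1/(n-1)) · Σ_k (x_{k,i} - mean_i) · (x_{k,j} - mean_j), with n-1 = 3.
  S[X_1,X_1] = ((-3.25)·(-3.25) + (0.75)·(0.75) + (1.75)·(1.75) + (0.75)·(0.75)) / 3 = 14.75/3 = 4.9167
  S[X_1,X_2] = ((-3.25)·(-0.25) + (0.75)·(1.75) + (1.75)·(-2.25) + (0.75)·(0.75)) / 3 = -1.25/3 = -0.4167
  S[X_2,X_2] = ((-0.25)·(-0.25) + (1.75)·(1.75) + (-2.25)·(-2.25) + (0.75)·(0.75)) / 3 = 8.75/3 = 2.9167

S is symmetric (S[j,i] = S[i,j]). Assembling:

S = [[4.9167, -0.4167],
 [-0.4167, 2.9167]]


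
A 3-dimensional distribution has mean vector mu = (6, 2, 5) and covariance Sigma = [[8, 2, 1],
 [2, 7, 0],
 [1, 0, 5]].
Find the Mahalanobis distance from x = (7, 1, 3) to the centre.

Step 1 — centre the observation: (x - mu) = (1, -1, -2).

Step 2 — invert Sigma (cofactor / det for 3×3, or solve directly):
  Sigma^{-1} = [[0.1383, -0.0395, -0.0277],
 [-0.0395, 0.1542, 0.0079],
 [-0.0277, 0.0079, 0.2055]].

Step 3 — form the quadratic (x - mu)^T · Sigma^{-1} · (x - mu):
  Sigma^{-1} · (x - mu) = (0.2332, -0.2095, -0.4466).
  (x - mu)^T · [Sigma^{-1} · (x - mu)] = (1)·(0.2332) + (-1)·(-0.2095) + (-2)·(-0.4466) = 1.336.

Step 4 — take square root: d = √(1.336) ≈ 1.1558.

d(x, mu) = √(1.336) ≈ 1.1558


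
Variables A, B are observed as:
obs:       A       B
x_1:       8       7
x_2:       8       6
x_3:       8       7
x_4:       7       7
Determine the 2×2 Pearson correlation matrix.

Step 1 — column means:
  mean(A) = (8 + 8 + 8 + 7) / 4 = 31/4 = 7.75
  mean(B) = (7 + 6 + 7 + 7) / 4 = 27/4 = 6.75

Step 2 — sample variances and covariances s[i,j] = (1/(n-1)) · Σ_k (x_{k,i} - mean_i) · (x_{k,j} - mean_j), with n-1 = 3:
  s[A,A] = ((0.25)·(0.25) + (0.25)·(0.25) + (0.25)·(0.25) + (-0.75)·(-0.75)) / 3 = 0.75/3 = 0.25
  s[A,B] = ((0.25)·(0.25) + (0.25)·(-0.75) + (0.25)·(0.25) + (-0.75)·(0.25)) / 3 = -0.25/3 = -0.0833
  s[B,B] = ((0.25)·(0.25) + (-0.75)·(-0.75) + (0.25)·(0.25) + (0.25)·(0.25)) / 3 = 0.75/3 = 0.25
  Sample standard deviations s_i = √(s[i,i]):
  s(A) = √(0.25) = 0.5
  s(B) = √(0.25) = 0.5

Step 3 — r_{ij} = s_{ij} / (s_i · s_j):
  r[A,A] = 1 (diagonal).
  r[A,B] = -0.0833 / (0.5 · 0.5) = -0.0833 / 0.25 = -0.3333
  r[B,B] = 1 (diagonal).

R is symmetric with unit diagonal. Assembling:

R = [[1, -0.3333],
 [-0.3333, 1]]


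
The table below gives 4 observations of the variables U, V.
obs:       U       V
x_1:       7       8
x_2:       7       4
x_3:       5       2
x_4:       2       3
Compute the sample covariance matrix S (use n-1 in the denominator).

Step 1 — column means:
  mean(U) = (7 + 7 + 5 + 2) / 4 = 21/4 = 5.25
  mean(V) = (8 + 4 + 2 + 3) / 4 = 17/4 = 4.25

Step 2 — sample covariance S[i,j] = (1/(n-1)) · Σ_k (x_{k,i} - mean_i) · (x_{k,j} - mean_j), with n-1 = 3.
  S[U,U] = ((1.75)·(1.75) + (1.75)·(1.75) + (-0.25)·(-0.25) + (-3.25)·(-3.25)) / 3 = 16.75/3 = 5.5833
  S[U,V] = ((1.75)·(3.75) + (1.75)·(-0.25) + (-0.25)·(-2.25) + (-3.25)·(-1.25)) / 3 = 10.75/3 = 3.5833
  S[V,V] = ((3.75)·(3.75) + (-0.25)·(-0.25) + (-2.25)·(-2.25) + (-1.25)·(-1.25)) / 3 = 20.75/3 = 6.9167

S is symmetric (S[j,i] = S[i,j]). Assembling:

S = [[5.5833, 3.5833],
 [3.5833, 6.9167]]


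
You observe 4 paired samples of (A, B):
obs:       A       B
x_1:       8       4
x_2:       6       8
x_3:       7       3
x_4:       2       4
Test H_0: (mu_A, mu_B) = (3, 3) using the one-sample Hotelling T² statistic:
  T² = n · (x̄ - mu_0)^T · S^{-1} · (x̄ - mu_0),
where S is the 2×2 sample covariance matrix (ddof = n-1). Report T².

Step 1 — sample mean vector:
  mean(A) = (8 + 6 + 7 + 2) / 4 = 23/4 = 5.75
  mean(B) = (4 + 8 + 3 + 4) / 4 = 19/4 = 4.75
  x̄ = (5.75, 4.75),  deviation x̄ - mu_0 = (5.75, 4.75) - (3, 3) = (2.75, 1.75).

Step 2 — sample covariance matrix, S[i,j] = (1/(n-1)) · Σ_k (x_{k,i} - mean_i) · (x_{k,j} - mean_j), divisor n-1 = 3:
  S[A,A] = ((2.25)·(2.25) + (0.25)·(0.25) + (1.25)·(1.25) + (-3.75)·(-3.75)) / 3 = 20.75/3 = 6.9167
  S[A,B] = ((2.25)·(-0.75) + (0.25)·(3.25) + (1.25)·(-1.75) + (-3.75)·(-0.75)) / 3 = -0.25/3 = -0.0833
  S[B,B] = ((-0.75)·(-0.75) + (3.25)·(3.25) + (-1.75)·(-1.75) + (-0.75)·(-0.75)) / 3 = 14.75/3 = 4.9167
  S = [[6.9167, -0.0833],
 [-0.0833, 4.9167]].

Step 3 — invert S. det(S) = 6.9167·4.9167 - (-0.0833)² = 34.
  S^{-1} = (1/det) · [[d, -b], [-b, a]] = [[0.1446, 0.0025],
 [0.0025, 0.2034]].

Step 4 — quadratic form (x̄ - mu_0)^T · S^{-1} · (x̄ - mu_0):
  S^{-1} · (x̄ - mu_0) = (0.402, 0.3627),
  (x̄ - mu_0)^T · [...] = (2.75)·(0.402) + (1.75)·(0.3627) = 1.7402.

Step 5 — scale by n: T² = 4 · 1.7402 = 6.9608.

T² ≈ 6.9608


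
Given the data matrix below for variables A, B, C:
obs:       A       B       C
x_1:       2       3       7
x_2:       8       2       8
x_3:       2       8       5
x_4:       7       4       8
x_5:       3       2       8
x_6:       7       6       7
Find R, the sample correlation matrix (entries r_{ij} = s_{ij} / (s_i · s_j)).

Step 1 — column means:
  mean(A) = (2 + 8 + 2 + 7 + 3 + 7) / 6 = 29/6 = 4.8333
  mean(B) = (3 + 2 + 8 + 4 + 2 + 6) / 6 = 25/6 = 4.1667
  mean(C) = (7 + 8 + 5 + 8 + 8 + 7) / 6 = 43/6 = 7.1667

Step 2 — sample variances and covariances s[i,j] = (1/(n-1)) · Σ_k (x_{k,i} - mean_i) · (x_{k,j} - mean_j), with n-1 = 5:
  s[A,A] = ((-2.8333)·(-2.8333) + (3.1667)·(3.1667) + (-2.8333)·(-2.8333) + (2.1667)·(2.1667) + (-1.8333)·(-1.8333) + (2.1667)·(2.1667)) / 5 = 38.8333/5 = 7.7667
  s[A,B] = ((-2.8333)·(-1.1667) + (3.1667)·(-2.1667) + (-2.8333)·(3.8333) + (2.1667)·(-0.1667) + (-1.8333)·(-2.1667) + (2.1667)·(1.8333)) / 5 = -6.8333/5 = -1.3667
  s[A,C] = ((-2.8333)·(-0.1667) + (3.1667)·(0.8333) + (-2.8333)·(-2.1667) + (2.1667)·(0.8333) + (-1.8333)·(0.8333) + (2.1667)·(-0.1667)) / 5 = 9.1667/5 = 1.8333
  s[B,B] = ((-1.1667)·(-1.1667) + (-2.1667)·(-2.1667) + (3.8333)·(3.8333) + (-0.1667)·(-0.1667) + (-2.1667)·(-2.1667) + (1.8333)·(1.8333)) / 5 = 28.8333/5 = 5.7667
  s[B,C] = ((-1.1667)·(-0.1667) + (-2.1667)·(0.8333) + (3.8333)·(-2.1667) + (-0.1667)·(0.8333) + (-2.1667)·(0.8333) + (1.8333)·(-0.1667)) / 5 = -12.1667/5 = -2.4333
  s[C,C] = ((-0.1667)·(-0.1667) + (0.8333)·(0.8333) + (-2.1667)·(-2.1667) + (0.8333)·(0.8333) + (0.8333)·(0.8333) + (-0.1667)·(-0.1667)) / 5 = 6.8333/5 = 1.3667
  Sample standard deviations s_i = √(s[i,i]):
  s(A) = √(7.7667) = 2.7869
  s(B) = √(5.7667) = 2.4014
  s(C) = √(1.3667) = 1.169

Step 3 — r_{ij} = s_{ij} / (s_i · s_j):
  r[A,A] = 1 (diagonal).
  r[A,B] = -1.3667 / (2.7869 · 2.4014) = -1.3667 / 6.6924 = -0.2042
  r[A,C] = 1.8333 / (2.7869 · 1.169) = 1.8333 / 3.258 = 0.5627
  r[B,B] = 1 (diagonal).
  r[B,C] = -2.4333 / (2.4014 · 1.169) = -2.4333 / 2.8073 = -0.8668
  r[C,C] = 1 (diagonal).

R is symmetric with unit diagonal. Assembling:

R = [[1, -0.2042, 0.5627],
 [-0.2042, 1, -0.8668],
 [0.5627, -0.8668, 1]]


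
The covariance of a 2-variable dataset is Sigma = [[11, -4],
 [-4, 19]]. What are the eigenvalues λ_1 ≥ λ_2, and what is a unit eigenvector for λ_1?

Step 1 — characteristic polynomial of 2×2 Sigma:
  det(Sigma - λI) = λ² - trace · λ + det = 0.
  trace = 11 + 19 = 30, det = 11·19 - (-4)² = 193.
Step 2 — discriminant:
  Δ = trace² - 4·det = 900 - 772 = 128.
Step 3 — eigenvalues:
  λ = (trace ± √Δ)/2 = (30 ± 11.3137)/2,
  λ_1 = 20.6569,  λ_2 = 9.3431.

Step 4 — unit eigenvector for λ_1: solve (Sigma - λ_1 I)v = 0. First row:
  (11 - 20.6569)·v_x + (-4)·v_y = 0, i.e. (-9.6569)·v_x + (-4)·v_y = 0,
  so v ∝ (b, λ_1 - a) = (-4, 9.6569); multiply by -1 so the first entry is positive: u = (4, -9.6569).
  ||u|| = √((4)² + (-9.6569)²) = √(109.2548) ≈ 10.4525,
  v_1 = u/||u|| ≈ (0.3827, -0.9239) (||v_1|| = 1).

λ_1 = 20.6569,  λ_2 = 9.3431;  v_1 ≈ (0.3827, -0.9239)


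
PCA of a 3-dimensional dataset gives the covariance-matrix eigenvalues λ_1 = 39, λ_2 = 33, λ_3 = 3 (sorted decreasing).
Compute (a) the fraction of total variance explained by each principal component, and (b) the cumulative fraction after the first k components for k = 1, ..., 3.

Step 1 — total variance = trace(Sigma) = Σ λ_i = 39 + 33 + 3 = 75.

Step 2 — fraction explained by component i = λ_i / Σ λ:
  PC1: 39/75 = 0.52
  PC2: 33/75 = 0.44
  PC3: 3/75 = 0.04

Step 3 — cumulative fraction after k components = (λ_1 + ... + λ_k) / Σ λ:
  k = 1: 39/75 = 0.52
  k = 2: (39 + 33)/75 = 72/75 = 0.96
  k = 3: (39 + 33 + 3)/75 = 75/75 = 1

Summary (fraction, with percent):

explained: PC1 0.52 (52%), PC2 0.44 (44%), PC3 0.04 (4%);  cumulative: 0.52, 0.96, 1


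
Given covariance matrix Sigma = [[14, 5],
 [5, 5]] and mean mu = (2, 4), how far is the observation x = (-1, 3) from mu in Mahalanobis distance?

Step 1 — centre the observation: (x - mu) = (-3, -1).

Step 2 — invert Sigma. det(Sigma) = 14·5 - (5)² = 45.
  Sigma^{-1} = (1/det) · [[d, -b], [-b, a]] = [[0.1111, -0.1111],
 [-0.1111, 0.3111]].

Step 3 — form the quadratic (x - mu)^T · Sigma^{-1} · (x - mu):
  Sigma^{-1} · (x - mu) = (-0.2222, 0.0222).
  (x - mu)^T · [Sigma^{-1} · (x - mu)] = (-3)·(-0.2222) + (-1)·(0.0222) = 0.6444.

Step 4 — take square root: d = √(0.6444) ≈ 0.8028.

d(x, mu) = √(0.6444) ≈ 0.8028


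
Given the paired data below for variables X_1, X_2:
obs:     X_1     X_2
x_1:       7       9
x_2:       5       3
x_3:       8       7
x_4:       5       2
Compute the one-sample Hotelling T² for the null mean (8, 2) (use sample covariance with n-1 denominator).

Step 1 — sample mean vector:
  mean(X_1) = (7 + 5 + 8 + 5) / 4 = 25/4 = 6.25
  mean(X_2) = (9 + 3 + 7 + 2) / 4 = 21/4 = 5.25
  x̄ = (6.25, 5.25),  deviation x̄ - mu_0 = (6.25, 5.25) - (8, 2) = (-1.75, 3.25).

Step 2 — sample covariance matrix, S[i,j] = (1/(n-1)) · Σ_k (x_{k,i} - mean_i) · (x_{k,j} - mean_j), divisor n-1 = 3:
  S[X_1,X_1] = ((0.75)·(0.75) + (-1.25)·(-1.25) + (1.75)·(1.75) + (-1.25)·(-1.25)) / 3 = 6.75/3 = 2.25
  S[X_1,X_2] = ((0.75)·(3.75) + (-1.25)·(-2.25) + (1.75)·(1.75) + (-1.25)·(-3.25)) / 3 = 12.75/3 = 4.25
  S[X_2,X_2] = ((3.75)·(3.75) + (-2.25)·(-2.25) + (1.75)·(1.75) + (-3.25)·(-3.25)) / 3 = 32.75/3 = 10.9167
  S = [[2.25, 4.25],
 [4.25, 10.9167]].

Step 3 — invert S. det(S) = 2.25·10.9167 - (4.25)² = 6.5.
  S^{-1} = (1/det) · [[d, -b], [-b, a]] = [[1.6795, -0.6538],
 [-0.6538, 0.3462]].

Step 4 — quadratic form (x̄ - mu_0)^T · S^{-1} · (x̄ - mu_0):
  S^{-1} · (x̄ - mu_0) = (-5.0641, 2.2692),
  (x̄ - mu_0)^T · [...] = (-1.75)·(-5.0641) + (3.25)·(2.2692) = 16.2372.

Step 5 — scale by n: T² = 4 · 16.2372 = 64.9487.

T² ≈ 64.9487


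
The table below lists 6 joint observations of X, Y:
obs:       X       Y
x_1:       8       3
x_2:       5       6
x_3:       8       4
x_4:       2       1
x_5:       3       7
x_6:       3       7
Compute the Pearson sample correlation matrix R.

Step 1 — column means:
  mean(X) = (8 + 5 + 8 + 2 + 3 + 3) / 6 = 29/6 = 4.8333
  mean(Y) = (3 + 6 + 4 + 1 + 7 + 7) / 6 = 28/6 = 4.6667

Step 2 — sample variances and covariances s[i,j] = (1/(n-1)) · Σ_k (x_{k,i} - mean_i) · (x_{k,j} - mean_j), with n-1 = 5:
  s[X,X] = ((3.1667)·(3.1667) + (0.1667)·(0.1667) + (3.1667)·(3.1667) + (-2.8333)·(-2.8333) + (-1.8333)·(-1.8333) + (-1.8333)·(-1.8333)) / 5 = 34.8333/5 = 6.9667
  s[X,Y] = ((3.1667)·(-1.6667) + (0.1667)·(1.3333) + (3.1667)·(-0.6667) + (-2.8333)·(-3.6667) + (-1.8333)·(2.3333) + (-1.8333)·(2.3333)) / 5 = -5.3333/5 = -1.0667
  s[Y,Y] = ((-1.6667)·(-1.6667) + (1.3333)·(1.3333) + (-0.6667)·(-0.6667) + (-3.6667)·(-3.6667) + (2.3333)·(2.3333) + (2.3333)·(2.3333)) / 5 = 29.3333/5 = 5.8667
  Sample standard deviations s_i = √(s[i,i]):
  s(X) = √(6.9667) = 2.6394
  s(Y) = √(5.8667) = 2.4221

Step 3 — r_{ij} = s_{ij} / (s_i · s_j):
  r[X,X] = 1 (diagonal).
  r[X,Y] = -1.0667 / (2.6394 · 2.4221) = -1.0667 / 6.3931 = -0.1668
  r[Y,Y] = 1 (diagonal).

R is symmetric with unit diagonal. Assembling:

R = [[1, -0.1668],
 [-0.1668, 1]]


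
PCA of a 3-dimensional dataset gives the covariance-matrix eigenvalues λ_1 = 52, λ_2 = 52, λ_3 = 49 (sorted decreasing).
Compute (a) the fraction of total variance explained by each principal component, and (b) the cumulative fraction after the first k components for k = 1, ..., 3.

Step 1 — total variance = trace(Sigma) = Σ λ_i = 52 + 52 + 49 = 153.

Step 2 — fraction explained by component i = λ_i / Σ λ:
  PC1: 52/153 = 0.3399
  PC2: 52/153 = 0.3399
  PC3: 49/153 = 0.3203

Step 3 — cumulative fraction after k components = (λ_1 + ... + λ_k) / Σ λ:
  k = 1: 52/153 = 0.3399
  k = 2: (52 + 52)/153 = 104/153 = 0.6797
  k = 3: (52 + 52 + 49)/153 = 153/153 = 1

Summary (fraction, with percent):

explained: PC1 0.3399 (33.99%), PC2 0.3399 (33.99%), PC3 0.3203 (32.03%);  cumulative: 0.3399, 0.6797, 1


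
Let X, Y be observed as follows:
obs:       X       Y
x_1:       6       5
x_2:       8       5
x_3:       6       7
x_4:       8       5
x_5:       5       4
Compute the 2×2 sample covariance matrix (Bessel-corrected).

Step 1 — column means:
  mean(X) = (6 + 8 + 6 + 8 + 5) / 5 = 33/5 = 6.6
  mean(Y) = (5 + 5 + 7 + 5 + 4) / 5 = 26/5 = 5.2

Step 2 — sample covariance S[i,j] = (1/(n-1)) · Σ_k (x_{k,i} - mean_i) · (x_{k,j} - mean_j), with n-1 = 4.
  S[X,X] = ((-0.6)·(-0.6) + (1.4)·(1.4) + (-0.6)·(-0.6) + (1.4)·(1.4) + (-1.6)·(-1.6)) / 4 = 7.2/4 = 1.8
  S[X,Y] = ((-0.6)·(-0.2) + (1.4)·(-0.2) + (-0.6)·(1.8) + (1.4)·(-0.2) + (-1.6)·(-1.2)) / 4 = 0.4/4 = 0.1
  S[Y,Y] = ((-0.2)·(-0.2) + (-0.2)·(-0.2) + (1.8)·(1.8) + (-0.2)·(-0.2) + (-1.2)·(-1.2)) / 4 = 4.8/4 = 1.2

S is symmetric (S[j,i] = S[i,j]). Assembling:

S = [[1.8, 0.1],
 [0.1, 1.2]]


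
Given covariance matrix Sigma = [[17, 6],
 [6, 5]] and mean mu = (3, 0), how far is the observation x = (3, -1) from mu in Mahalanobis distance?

Step 1 — centre the observation: (x - mu) = (0, -1).

Step 2 — invert Sigma. det(Sigma) = 17·5 - (6)² = 49.
  Sigma^{-1} = (1/det) · [[d, -b], [-b, a]] = [[0.102, -0.1224],
 [-0.1224, 0.3469]].

Step 3 — form the quadratic (x - mu)^T · Sigma^{-1} · (x - mu):
  Sigma^{-1} · (x - mu) = (0.1224, -0.3469).
  (x - mu)^T · [Sigma^{-1} · (x - mu)] = (0)·(0.1224) + (-1)·(-0.3469) = 0.3469.

Step 4 — take square root: d = √(0.3469) ≈ 0.589.

d(x, mu) = √(0.3469) ≈ 0.589


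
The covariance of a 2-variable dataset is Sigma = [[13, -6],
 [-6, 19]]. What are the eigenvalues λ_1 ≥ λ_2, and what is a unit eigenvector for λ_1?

Step 1 — characteristic polynomial of 2×2 Sigma:
  det(Sigma - λI) = λ² - trace · λ + det = 0.
  trace = 13 + 19 = 32, det = 13·19 - (-6)² = 211.
Step 2 — discriminant:
  Δ = trace² - 4·det = 1024 - 844 = 180.
Step 3 — eigenvalues:
  λ = (trace ± √Δ)/2 = (32 ± 13.4164)/2,
  λ_1 = 22.7082,  λ_2 = 9.2918.

Step 4 — unit eigenvector for λ_1: solve (Sigma - λ_1 I)v = 0. First row:
  (13 - 22.7082)·v_x + (-6)·v_y = 0, i.e. (-9.7082)·v_x + (-6)·v_y = 0,
  so v ∝ (b, λ_1 - a) = (-6, 9.7082); multiply by -1 so the first entry is positive: u = (6, -9.7082).
  ||u|| = √((6)² + (-9.7082)²) = √(130.2492) ≈ 11.4127,
  v_1 = u/||u|| ≈ (0.5257, -0.8507) (||v_1|| = 1).

λ_1 = 22.7082,  λ_2 = 9.2918;  v_1 ≈ (0.5257, -0.8507)


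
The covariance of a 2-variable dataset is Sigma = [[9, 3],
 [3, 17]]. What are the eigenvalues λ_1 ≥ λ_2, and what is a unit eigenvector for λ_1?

Step 1 — characteristic polynomial of 2×2 Sigma:
  det(Sigma - λI) = λ² - trace · λ + det = 0.
  trace = 9 + 17 = 26, det = 9·17 - (3)² = 144.
Step 2 — discriminant:
  Δ = trace² - 4·det = 676 - 576 = 100.
Step 3 — eigenvalues:
  λ = (trace ± √Δ)/2 = (26 ± 10)/2,
  λ_1 = 18,  λ_2 = 8.

Step 4 — unit eigenvector for λ_1: solve (Sigma - λ_1 I)v = 0. First row:
  (9 - 18)·v_x + (3)·v_y = 0, i.e. (-9)·v_x + (3)·v_y = 0,
  so v ∝ (b, λ_1 - a) = (3, 9) = u.
  ||u|| = √((3)² + (9)²) = √(90) ≈ 9.4868,
  v_1 = u/||u|| ≈ (0.3162, 0.9487) (||v_1|| = 1).

λ_1 = 18,  λ_2 = 8;  v_1 ≈ (0.3162, 0.9487)


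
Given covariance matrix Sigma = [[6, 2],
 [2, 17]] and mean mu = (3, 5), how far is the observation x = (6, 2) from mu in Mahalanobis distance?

Step 1 — centre the observation: (x - mu) = (3, -3).

Step 2 — invert Sigma. det(Sigma) = 6·17 - (2)² = 98.
  Sigma^{-1} = (1/det) · [[d, -b], [-b, a]] = [[0.1735, -0.0204],
 [-0.0204, 0.0612]].

Step 3 — form the quadratic (x - mu)^T · Sigma^{-1} · (x - mu):
  Sigma^{-1} · (x - mu) = (0.5816, -0.2449).
  (x - mu)^T · [Sigma^{-1} · (x - mu)] = (3)·(0.5816) + (-3)·(-0.2449) = 2.4796.

Step 4 — take square root: d = √(2.4796) ≈ 1.5747.

d(x, mu) = √(2.4796) ≈ 1.5747


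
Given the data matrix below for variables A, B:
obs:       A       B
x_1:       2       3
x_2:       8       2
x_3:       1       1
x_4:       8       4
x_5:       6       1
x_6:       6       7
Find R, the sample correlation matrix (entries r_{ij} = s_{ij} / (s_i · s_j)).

Step 1 — column means:
  mean(A) = (2 + 8 + 1 + 8 + 6 + 6) / 6 = 31/6 = 5.1667
  mean(B) = (3 + 2 + 1 + 4 + 1 + 7) / 6 = 18/6 = 3

Step 2 — sample variances and covariances s[i,j] = (1/(n-1)) · Σ_k (x_{k,i} - mean_i) · (x_{k,j} - mean_j), with n-1 = 5:
  s[A,A] = ((-3.1667)·(-3.1667) + (2.8333)·(2.8333) + (-4.1667)·(-4.1667) + (2.8333)·(2.8333) + (0.8333)·(0.8333) + (0.8333)·(0.8333)) / 5 = 44.8333/5 = 8.9667
  s[A,B] = ((-3.1667)·(0) + (2.8333)·(-1) + (-4.1667)·(-2) + (2.8333)·(1) + (0.8333)·(-2) + (0.8333)·(4)) / 5 = 10/5 = 2
  s[B,B] = ((0)·(0) + (-1)·(-1) + (-2)·(-2) + (1)·(1) + (-2)·(-2) + (4)·(4)) / 5 = 26/5 = 5.2
  Sample standard deviations s_i = √(s[i,i]):
  s(A) = √(8.9667) = 2.9944
  s(B) = √(5.2) = 2.2804

Step 3 — r_{ij} = s_{ij} / (s_i · s_j):
  r[A,A] = 1 (diagonal).
  r[A,B] = 2 / (2.9944 · 2.2804) = 2 / 6.8284 = 0.2929
  r[B,B] = 1 (diagonal).

R is symmetric with unit diagonal. Assembling:

R = [[1, 0.2929],
 [0.2929, 1]]


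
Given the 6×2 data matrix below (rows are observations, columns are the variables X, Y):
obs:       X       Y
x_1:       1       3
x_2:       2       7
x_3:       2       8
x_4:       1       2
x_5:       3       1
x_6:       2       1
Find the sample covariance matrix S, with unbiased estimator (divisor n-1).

Step 1 — column means:
  mean(X) = (1 + 2 + 2 + 1 + 3 + 2) / 6 = 11/6 = 1.8333
  mean(Y) = (3 + 7 + 8 + 2 + 1 + 1) / 6 = 22/6 = 3.6667

Step 2 — sample covariance S[i,j] = (1/(n-1)) · Σ_k (x_{k,i} - mean_i) · (x_{k,j} - mean_j), with n-1 = 5.
  S[X,X] = ((-0.8333)·(-0.8333) + (0.1667)·(0.1667) + (0.1667)·(0.1667) + (-0.8333)·(-0.8333) + (1.1667)·(1.1667) + (0.1667)·(0.1667)) / 5 = 2.8333/5 = 0.5667
  S[X,Y] = ((-0.8333)·(-0.6667) + (0.1667)·(3.3333) + (0.1667)·(4.3333) + (-0.8333)·(-1.6667) + (1.1667)·(-2.6667) + (0.1667)·(-2.6667)) / 5 = -0.3333/5 = -0.0667
  S[Y,Y] = ((-0.6667)·(-0.6667) + (3.3333)·(3.3333) + (4.3333)·(4.3333) + (-1.6667)·(-1.6667) + (-2.6667)·(-2.6667) + (-2.6667)·(-2.6667)) / 5 = 47.3333/5 = 9.4667

S is symmetric (S[j,i] = S[i,j]). Assembling:

S = [[0.5667, -0.0667],
 [-0.0667, 9.4667]]


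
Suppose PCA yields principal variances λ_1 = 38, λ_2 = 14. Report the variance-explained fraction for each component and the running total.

Step 1 — total variance = trace(Sigma) = Σ λ_i = 38 + 14 = 52.

Step 2 — fraction explained by component i = λ_i / Σ λ:
  PC1: 38/52 = 0.7308
  PC2: 14/52 = 0.2692

Step 3 — cumulative fraction after k components = (λ_1 + ... + λ_k) / Σ λ:
  k = 1: 38/52 = 0.7308
  k = 2: (38 + 14)/52 = 52/52 = 1

Summary (fraction, with percent):

explained: PC1 0.7308 (73.08%), PC2 0.2692 (26.92%);  cumulative: 0.7308, 1


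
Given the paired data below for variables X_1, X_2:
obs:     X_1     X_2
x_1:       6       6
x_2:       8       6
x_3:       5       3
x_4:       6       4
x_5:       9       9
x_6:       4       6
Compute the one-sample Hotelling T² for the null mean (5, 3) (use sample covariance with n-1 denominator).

Step 1 — sample mean vector:
  mean(X_1) = (6 + 8 + 5 + 6 + 9 + 4) / 6 = 38/6 = 6.3333
  mean(X_2) = (6 + 6 + 3 + 4 + 9 + 6) / 6 = 34/6 = 5.6667
  x̄ = (6.3333, 5.6667),  deviation x̄ - mu_0 = (6.3333, 5.6667) - (5, 3) = (1.3333, 2.6667).

Step 2 — sample covariance matrix, S[i,j] = (1/(n-1)) · Σ_k (x_{k,i} - mean_i) · (x_{k,j} - mean_j), divisor n-1 = 5:
  S[X_1,X_1] = ((-0.3333)·(-0.3333) + (1.6667)·(1.6667) + (-1.3333)·(-1.3333) + (-0.3333)·(-0.3333) + (2.6667)·(2.6667) + (-2.3333)·(-2.3333)) / 5 = 17.3333/5 = 3.4667
  S[X_1,X_2] = ((-0.3333)·(0.3333) + (1.6667)·(0.3333) + (-1.3333)·(-2.6667) + (-0.3333)·(-1.6667) + (2.6667)·(3.3333) + (-2.3333)·(0.3333)) / 5 = 12.6667/5 = 2.5333
  S[X_2,X_2] = ((0.3333)·(0.3333) + (0.3333)·(0.3333) + (-2.6667)·(-2.6667) + (-1.6667)·(-1.6667) + (3.3333)·(3.3333) + (0.3333)·(0.3333)) / 5 = 21.3333/5 = 4.2667
  S = [[3.4667, 2.5333],
 [2.5333, 4.2667]].

Step 3 — invert S. det(S) = 3.4667·4.2667 - (2.5333)² = 8.3733.
  S^{-1} = (1/det) · [[d, -b], [-b, a]] = [[0.5096, -0.3025],
 [-0.3025, 0.414]].

Step 4 — quadratic form (x̄ - mu_0)^T · S^{-1} · (x̄ - mu_0):
  S^{-1} · (x̄ - mu_0) = (-0.1274, 0.7006),
  (x̄ - mu_0)^T · [...] = (1.3333)·(-0.1274) + (2.6667)·(0.7006) = 1.6985.

Step 5 — scale by n: T² = 6 · 1.6985 = 10.1911.

T² ≈ 10.1911


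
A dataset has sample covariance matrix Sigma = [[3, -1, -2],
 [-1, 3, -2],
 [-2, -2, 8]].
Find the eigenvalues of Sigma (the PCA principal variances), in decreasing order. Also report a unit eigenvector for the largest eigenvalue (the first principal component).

Step 1 — characteristic polynomial p(λ) = det(λI - Sigma) = λ³ - tr·λ² + c_1·λ - det, where tr = trace, c_1 = sum of the principal 2×2 minors, det = det(Sigma):
  tr = 3 + 3 + 8 = 14,
  c_1 = (3·3 - (-1)²) + (3·8 - (-2)²) + (3·8 - (-2)²) = 8 + 20 + 20 = 48,
  det = 3·(3·8 - (-2)²) - (-1)·((-1)·8 - (-2)·(-2)) + (-2)·((-1)·(-2) - 3·(-2)) = 3·(20) - (-1)·(-12) + (-2)·(8) = 32.
  So p(λ) = λ³ - 14λ² + 48λ - 32.
Step 2 — look for an integer root (rational root theorem: any rational root is an integer divisor of 32). Testing λ = 4:
  p(4) = 64 - 224 + 192 - 32 = 0  ✓
  Dividing out (λ - 4): p(λ) = (λ - 4)(λ² - 10λ + 8).
Step 3 — remaining eigenvalues from the quadratic λ² - 10λ + 8 = 0:
  Δ = 10² - 4·8 = 100 - 32 = 68,  λ = (10 ± √68)/2 = (10 ± 8.2462)/2 ≈ 9.1231 or 0.8769.
  Sorted: λ_1 = 9.1231,  λ_2 = 4,  λ_3 = 0.8769  (check: sum = 14 = tr ✓).

Step 4 — unit eigenvector for λ_1 ≈ 9.1231: v spans the null space of (Sigma - λ_1 I), whose rows are
  r_1 = (-6.1231, -1, -2),  r_2 = (-1, -6.1231, -2),  r_3 = (-2, -2, -1.1231).
  v is orthogonal to every row, so take v ∝ r_1 × r_2 = ((-1)·(-2) - (-2)·(-6.1231), (-2)·(-1) - (-6.1231)·(-2), (-6.1231)·(-6.1231) - (-1)·(-1)) ≈ (-10.2462, -10.2462, 36.4924).
  Rescale (multiply by -1 so the first nonzero entry is positive): u = (10.2462, 10.2462, -36.4924).
  ||u|| = √((10.2462)² + (10.2462)² + (-36.4924)²) = √(1541.6666) ≈ 39.2641,  v_1 = u/||u|| ≈ (0.261, 0.261, -0.9294) (||v_1|| = 1).

λ_1 = 9.1231,  λ_2 = 4,  λ_3 = 0.8769;  v_1 ≈ (0.261, 0.261, -0.9294)


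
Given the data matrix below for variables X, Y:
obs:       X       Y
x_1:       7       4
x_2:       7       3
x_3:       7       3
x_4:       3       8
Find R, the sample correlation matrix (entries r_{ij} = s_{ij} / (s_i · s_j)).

Step 1 — column means:
  mean(X) = (7 + 7 + 7 + 3) / 4 = 24/4 = 6
  mean(Y) = (4 + 3 + 3 + 8) / 4 = 18/4 = 4.5

Step 2 — sample variances and covariances s[i,j] = (1/(n-1)) · Σ_k (x_{k,i} - mean_i) · (x_{k,j} - mean_j), with n-1 = 3:
  s[X,X] = ((1)·(1) + (1)·(1) + (1)·(1) + (-3)·(-3)) / 3 = 12/3 = 4
  s[X,Y] = ((1)·(-0.5) + (1)·(-1.5) + (1)·(-1.5) + (-3)·(3.5)) / 3 = -14/3 = -4.6667
  s[Y,Y] = ((-0.5)·(-0.5) + (-1.5)·(-1.5) + (-1.5)·(-1.5) + (3.5)·(3.5)) / 3 = 17/3 = 5.6667
  Sample standard deviations s_i = √(s[i,i]):
  s(X) = √(4) = 2
  s(Y) = √(5.6667) = 2.3805

Step 3 — r_{ij} = s_{ij} / (s_i · s_j):
  r[X,X] = 1 (diagonal).
  r[X,Y] = -4.6667 / (2 · 2.3805) = -4.6667 / 4.761 = -0.9802
  r[Y,Y] = 1 (diagonal).

R is symmetric with unit diagonal. Assembling:

R = [[1, -0.9802],
 [-0.9802, 1]]


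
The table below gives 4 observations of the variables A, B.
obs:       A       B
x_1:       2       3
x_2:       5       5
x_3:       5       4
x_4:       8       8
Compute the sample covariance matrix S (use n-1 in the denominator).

Step 1 — column means:
  mean(A) = (2 + 5 + 5 + 8) / 4 = 20/4 = 5
  mean(B) = (3 + 5 + 4 + 8) / 4 = 20/4 = 5

Step 2 — sample covariance S[i,j] = (1/(n-1)) · Σ_k (x_{k,i} - mean_i) · (x_{k,j} - mean_j), with n-1 = 3.
  S[A,A] = ((-3)·(-3) + (0)·(0) + (0)·(0) + (3)·(3)) / 3 = 18/3 = 6
  S[A,B] = ((-3)·(-2) + (0)·(0) + (0)·(-1) + (3)·(3)) / 3 = 15/3 = 5
  S[B,B] = ((-2)·(-2) + (0)·(0) + (-1)·(-1) + (3)·(3)) / 3 = 14/3 = 4.6667

S is symmetric (S[j,i] = S[i,j]). Assembling:

S = [[6, 5],
 [5, 4.6667]]


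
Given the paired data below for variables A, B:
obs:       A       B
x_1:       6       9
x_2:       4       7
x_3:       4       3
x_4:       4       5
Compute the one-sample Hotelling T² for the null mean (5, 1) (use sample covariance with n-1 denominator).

Step 1 — sample mean vector:
  mean(A) = (6 + 4 + 4 + 4) / 4 = 18/4 = 4.5
  mean(B) = (9 + 7 + 3 + 5) / 4 = 24/4 = 6
  x̄ = (4.5, 6),  deviation x̄ - mu_0 = (4.5, 6) - (5, 1) = (-0.5, 5).

Step 2 — sample covariance matrix, S[i,j] = (1/(n-1)) · Σ_k (x_{k,i} - mean_i) · (x_{k,j} - mean_j), divisor n-1 = 3:
  S[A,A] = ((1.5)·(1.5) + (-0.5)·(-0.5) + (-0.5)·(-0.5) + (-0.5)·(-0.5)) / 3 = 3/3 = 1
  S[A,B] = ((1.5)·(3) + (-0.5)·(1) + (-0.5)·(-3) + (-0.5)·(-1)) / 3 = 6/3 = 2
  S[B,B] = ((3)·(3) + (1)·(1) + (-3)·(-3) + (-1)·(-1)) / 3 = 20/3 = 6.6667
  S = [[1, 2],
 [2, 6.6667]].

Step 3 — invert S. det(S) = 1·6.6667 - (2)² = 2.6667.
  S^{-1} = (1/det) · [[d, -b], [-b, a]] = [[2.5, -0.75],
 [-0.75, 0.375]].

Step 4 — quadratic form (x̄ - mu_0)^T · S^{-1} · (x̄ - mu_0):
  S^{-1} · (x̄ - mu_0) = (-5, 2.25),
  (x̄ - mu_0)^T · [...] = (-0.5)·(-5) + (5)·(2.25) = 13.75.

Step 5 — scale by n: T² = 4 · 13.75 = 55.

T² ≈ 55


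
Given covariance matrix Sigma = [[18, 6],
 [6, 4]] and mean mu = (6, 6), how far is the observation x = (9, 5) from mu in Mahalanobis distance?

Step 1 — centre the observation: (x - mu) = (3, -1).

Step 2 — invert Sigma. det(Sigma) = 18·4 - (6)² = 36.
  Sigma^{-1} = (1/det) · [[d, -b], [-b, a]] = [[0.1111, -0.1667],
 [-0.1667, 0.5]].

Step 3 — form the quadratic (x - mu)^T · Sigma^{-1} · (x - mu):
  Sigma^{-1} · (x - mu) = (0.5, -1).
  (x - mu)^T · [Sigma^{-1} · (x - mu)] = (3)·(0.5) + (-1)·(-1) = 2.5.

Step 4 — take square root: d = √(2.5) ≈ 1.5811.

d(x, mu) = √(2.5) ≈ 1.5811


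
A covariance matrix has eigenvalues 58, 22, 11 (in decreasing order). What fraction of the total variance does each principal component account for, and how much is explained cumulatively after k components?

Step 1 — total variance = trace(Sigma) = Σ λ_i = 58 + 22 + 11 = 91.

Step 2 — fraction explained by component i = λ_i / Σ λ:
  PC1: 58/91 = 0.6374
  PC2: 22/91 = 0.2418
  PC3: 11/91 = 0.1209

Step 3 — cumulative fraction after k components = (λ_1 + ... + λ_k) / Σ λ:
  k = 1: 58/91 = 0.6374
  k = 2: (58 + 22)/91 = 80/91 = 0.8791
  k = 3: (58 + 22 + 11)/91 = 91/91 = 1

Summary (fraction, with percent):

explained: PC1 0.6374 (63.74%), PC2 0.2418 (24.18%), PC3 0.1209 (12.09%);  cumulative: 0.6374, 0.8791, 1


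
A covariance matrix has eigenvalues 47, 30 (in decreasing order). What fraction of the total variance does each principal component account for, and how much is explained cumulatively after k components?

Step 1 — total variance = trace(Sigma) = Σ λ_i = 47 + 30 = 77.

Step 2 — fraction explained by component i = λ_i / Σ λ:
  PC1: 47/77 = 0.6104
  PC2: 30/77 = 0.3896

Step 3 — cumulative fraction after k components = (λ_1 + ... + λ_k) / Σ λ:
  k = 1: 47/77 = 0.6104
  k = 2: (47 + 30)/77 = 77/77 = 1

Summary (fraction, with percent):

explained: PC1 0.6104 (61.04%), PC2 0.3896 (38.96%);  cumulative: 0.6104, 1


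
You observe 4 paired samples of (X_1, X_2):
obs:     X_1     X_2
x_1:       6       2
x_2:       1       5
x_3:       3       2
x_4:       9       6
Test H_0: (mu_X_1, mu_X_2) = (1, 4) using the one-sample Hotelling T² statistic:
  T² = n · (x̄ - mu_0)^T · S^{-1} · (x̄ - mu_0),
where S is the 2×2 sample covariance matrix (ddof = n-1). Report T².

Step 1 — sample mean vector:
  mean(X_1) = (6 + 1 + 3 + 9) / 4 = 19/4 = 4.75
  mean(X_2) = (2 + 5 + 2 + 6) / 4 = 15/4 = 3.75
  x̄ = (4.75, 3.75),  deviation x̄ - mu_0 = (4.75, 3.75) - (1, 4) = (3.75, -0.25).

Step 2 — sample covariance matrix, S[i,j] = (1/(n-1)) · Σ_k (x_{k,i} - mean_i) · (x_{k,j} - mean_j), divisor n-1 = 3:
  S[X_1,X_1] = ((1.25)·(1.25) + (-3.75)·(-3.75) + (-1.75)·(-1.75) + (4.25)·(4.25)) / 3 = 36.75/3 = 12.25
  S[X_1,X_2] = ((1.25)·(-1.75) + (-3.75)·(1.25) + (-1.75)·(-1.75) + (4.25)·(2.25)) / 3 = 5.75/3 = 1.9167
  S[X_2,X_2] = ((-1.75)·(-1.75) + (1.25)·(1.25) + (-1.75)·(-1.75) + (2.25)·(2.25)) / 3 = 12.75/3 = 4.25
  S = [[12.25, 1.9167],
 [1.9167, 4.25]].

Step 3 — invert S. det(S) = 12.25·4.25 - (1.9167)² = 48.3889.
  S^{-1} = (1/det) · [[d, -b], [-b, a]] = [[0.0878, -0.0396],
 [-0.0396, 0.2532]].

Step 4 — quadratic form (x̄ - mu_0)^T · S^{-1} · (x̄ - mu_0):
  S^{-1} · (x̄ - mu_0) = (0.3393, -0.2118),
  (x̄ - mu_0)^T · [...] = (3.75)·(0.3393) + (-0.25)·(-0.2118) = 1.3252.

Step 5 — scale by n: T² = 4 · 1.3252 = 5.3008.

T² ≈ 5.3008


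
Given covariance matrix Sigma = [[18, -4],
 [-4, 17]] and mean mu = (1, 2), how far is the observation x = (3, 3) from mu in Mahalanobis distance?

Step 1 — centre the observation: (x - mu) = (2, 1).

Step 2 — invert Sigma. det(Sigma) = 18·17 - (-4)² = 290.
  Sigma^{-1} = (1/det) · [[d, -b], [-b, a]] = [[0.0586, 0.0138],
 [0.0138, 0.0621]].

Step 3 — form the quadratic (x - mu)^T · Sigma^{-1} · (x - mu):
  Sigma^{-1} · (x - mu) = (0.131, 0.0897).
  (x - mu)^T · [Sigma^{-1} · (x - mu)] = (2)·(0.131) + (1)·(0.0897) = 0.3517.

Step 4 — take square root: d = √(0.3517) ≈ 0.5931.

d(x, mu) = √(0.3517) ≈ 0.5931


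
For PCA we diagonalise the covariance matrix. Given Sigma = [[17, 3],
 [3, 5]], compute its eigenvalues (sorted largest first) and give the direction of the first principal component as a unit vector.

Step 1 — characteristic polynomial of 2×2 Sigma:
  det(Sigma - λI) = λ² - trace · λ + det = 0.
  trace = 17 + 5 = 22, det = 17·5 - (3)² = 76.
Step 2 — discriminant:
  Δ = trace² - 4·det = 484 - 304 = 180.
Step 3 — eigenvalues:
  λ = (trace ± √Δ)/2 = (22 ± 13.4164)/2,
  λ_1 = 17.7082,  λ_2 = 4.2918.

Step 4 — unit eigenvector for λ_1: solve (Sigma - λ_1 I)v = 0. First row:
  (17 - 17.7082)·v_x + (3)·v_y = 0, i.e. (-0.7082)·v_x + (3)·v_y = 0,
  so v ∝ (b, λ_1 - a) = (3, 0.7082) = u.
  ||u|| = √((3)² + (0.7082)²) = √(9.5016) ≈ 3.0825,
  v_1 = u/||u|| ≈ (0.9732, 0.2298) (||v_1|| = 1).

λ_1 = 17.7082,  λ_2 = 4.2918;  v_1 ≈ (0.9732, 0.2298)


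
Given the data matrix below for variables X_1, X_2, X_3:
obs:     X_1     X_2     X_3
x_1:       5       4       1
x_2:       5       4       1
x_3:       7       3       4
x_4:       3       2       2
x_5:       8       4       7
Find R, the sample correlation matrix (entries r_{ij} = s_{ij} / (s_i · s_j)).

Step 1 — column means:
  mean(X_1) = (5 + 5 + 7 + 3 + 8) / 5 = 28/5 = 5.6
  mean(X_2) = (4 + 4 + 3 + 2 + 4) / 5 = 17/5 = 3.4
  mean(X_3) = (1 + 1 + 4 + 2 + 7) / 5 = 15/5 = 3

Step 2 — sample variances and covariances s[i,j] = (1/(n-1)) · Σ_k (x_{k,i} - mean_i) · (x_{k,j} - mean_j), with n-1 = 4:
  s[X_1,X_1] = ((-0.6)·(-0.6) + (-0.6)·(-0.6) + (1.4)·(1.4) + (-2.6)·(-2.6) + (2.4)·(2.4)) / 4 = 15.2/4 = 3.8
  s[X_1,X_2] = ((-0.6)·(0.6) + (-0.6)·(0.6) + (1.4)·(-0.4) + (-2.6)·(-1.4) + (2.4)·(0.6)) / 4 = 3.8/4 = 0.95
  s[X_1,X_3] = ((-0.6)·(-2) + (-0.6)·(-2) + (1.4)·(1) + (-2.6)·(-1) + (2.4)·(4)) / 4 = 16/4 = 4
  s[X_2,X_2] = ((0.6)·(0.6) + (0.6)·(0.6) + (-0.4)·(-0.4) + (-1.4)·(-1.4) + (0.6)·(0.6)) / 4 = 3.2/4 = 0.8
  s[X_2,X_3] = ((0.6)·(-2) + (0.6)·(-2) + (-0.4)·(1) + (-1.4)·(-1) + (0.6)·(4)) / 4 = 1/4 = 0.25
  s[X_3,X_3] = ((-2)·(-2) + (-2)·(-2) + (1)·(1) + (-1)·(-1) + (4)·(4)) / 4 = 26/4 = 6.5
  Sample standard deviations s_i = √(s[i,i]):
  s(X_1) = √(3.8) = 1.9494
  s(X_2) = √(0.8) = 0.8944
  s(X_3) = √(6.5) = 2.5495

Step 3 — r_{ij} = s_{ij} / (s_i · s_j):
  r[X_1,X_1] = 1 (diagonal).
  r[X_1,X_2] = 0.95 / (1.9494 · 0.8944) = 0.95 / 1.7436 = 0.5449
  r[X_1,X_3] = 4 / (1.9494 · 2.5495) = 4 / 4.9699 = 0.8048
  r[X_2,X_2] = 1 (diagonal).
  r[X_2,X_3] = 0.25 / (0.8944 · 2.5495) = 0.25 / 2.2804 = 0.1096
  r[X_3,X_3] = 1 (diagonal).

R is symmetric with unit diagonal. Assembling:

R = [[1, 0.5449, 0.8048],
 [0.5449, 1, 0.1096],
 [0.8048, 0.1096, 1]]


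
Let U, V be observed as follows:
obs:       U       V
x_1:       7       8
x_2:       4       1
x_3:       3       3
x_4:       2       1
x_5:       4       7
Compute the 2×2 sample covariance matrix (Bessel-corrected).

Step 1 — column means:
  mean(U) = (7 + 4 + 3 + 2 + 4) / 5 = 20/5 = 4
  mean(V) = (8 + 1 + 3 + 1 + 7) / 5 = 20/5 = 4

Step 2 — sample covariance S[i,j] = (1/(n-1)) · Σ_k (x_{k,i} - mean_i) · (x_{k,j} - mean_j), with n-1 = 4.
  S[U,U] = ((3)·(3) + (0)·(0) + (-1)·(-1) + (-2)·(-2) + (0)·(0)) / 4 = 14/4 = 3.5
  S[U,V] = ((3)·(4) + (0)·(-3) + (-1)·(-1) + (-2)·(-3) + (0)·(3)) / 4 = 19/4 = 4.75
  S[V,V] = ((4)·(4) + (-3)·(-3) + (-1)·(-1) + (-3)·(-3) + (3)·(3)) / 4 = 44/4 = 11

S is symmetric (S[j,i] = S[i,j]). Assembling:

S = [[3.5, 4.75],
 [4.75, 11]]


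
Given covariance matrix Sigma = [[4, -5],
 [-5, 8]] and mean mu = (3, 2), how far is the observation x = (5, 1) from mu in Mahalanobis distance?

Step 1 — centre the observation: (x - mu) = (2, -1).

Step 2 — invert Sigma. det(Sigma) = 4·8 - (-5)² = 7.
  Sigma^{-1} = (1/det) · [[d, -b], [-b, a]] = [[1.1429, 0.7143],
 [0.7143, 0.5714]].

Step 3 — form the quadratic (x - mu)^T · Sigma^{-1} · (x - mu):
  Sigma^{-1} · (x - mu) = (1.5714, 0.8571).
  (x - mu)^T · [Sigma^{-1} · (x - mu)] = (2)·(1.5714) + (-1)·(0.8571) = 2.2857.

Step 4 — take square root: d = √(2.2857) ≈ 1.5119.

d(x, mu) = √(2.2857) ≈ 1.5119


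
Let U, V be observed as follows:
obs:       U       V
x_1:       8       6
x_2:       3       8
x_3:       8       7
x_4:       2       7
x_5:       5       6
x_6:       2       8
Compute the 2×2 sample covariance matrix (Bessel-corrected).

Step 1 — column means:
  mean(U) = (8 + 3 + 8 + 2 + 5 + 2) / 6 = 28/6 = 4.6667
  mean(V) = (6 + 8 + 7 + 7 + 6 + 8) / 6 = 42/6 = 7

Step 2 — sample covariance S[i,j] = (1/(n-1)) · Σ_k (x_{k,i} - mean_i) · (x_{k,j} - mean_j), with n-1 = 5.
  S[U,U] = ((3.3333)·(3.3333) + (-1.6667)·(-1.6667) + (3.3333)·(3.3333) + (-2.6667)·(-2.6667) + (0.3333)·(0.3333) + (-2.6667)·(-2.6667)) / 5 = 39.3333/5 = 7.8667
  S[U,V] = ((3.3333)·(-1) + (-1.6667)·(1) + (3.3333)·(0) + (-2.6667)·(0) + (0.3333)·(-1) + (-2.6667)·(1)) / 5 = -8/5 = -1.6
  S[V,V] = ((-1)·(-1) + (1)·(1) + (0)·(0) + (0)·(0) + (-1)·(-1) + (1)·(1)) / 5 = 4/5 = 0.8

S is symmetric (S[j,i] = S[i,j]). Assembling:

S = [[7.8667, -1.6],
 [-1.6, 0.8]]


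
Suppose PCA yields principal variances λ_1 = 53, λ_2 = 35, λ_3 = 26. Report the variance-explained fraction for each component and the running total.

Step 1 — total variance = trace(Sigma) = Σ λ_i = 53 + 35 + 26 = 114.

Step 2 — fraction explained by component i = λ_i / Σ λ:
  PC1: 53/114 = 0.4649
  PC2: 35/114 = 0.307
  PC3: 26/114 = 0.2281

Step 3 — cumulative fraction after k components = (λ_1 + ... + λ_k) / Σ λ:
  k = 1: 53/114 = 0.4649
  k = 2: (53 + 35)/114 = 88/114 = 0.7719
  k = 3: (53 + 35 + 26)/114 = 114/114 = 1

Summary (fraction, with percent):

explained: PC1 0.4649 (46.49%), PC2 0.307 (30.7%), PC3 0.2281 (22.81%);  cumulative: 0.4649, 0.7719, 1


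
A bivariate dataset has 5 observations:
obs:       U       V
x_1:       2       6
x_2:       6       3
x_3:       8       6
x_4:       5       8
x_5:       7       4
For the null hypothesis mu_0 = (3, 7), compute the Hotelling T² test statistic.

Step 1 — sample mean vector:
  mean(U) = (2 + 6 + 8 + 5 + 7) / 5 = 28/5 = 5.6
  mean(V) = (6 + 3 + 6 + 8 + 4) / 5 = 27/5 = 5.4
  x̄ = (5.6, 5.4),  deviation x̄ - mu_0 = (5.6, 5.4) - (3, 7) = (2.6, -1.6).

Step 2 — sample covariance matrix, S[i,j] = (1/(n-1)) · Σ_k (x_{k,i} - mean_i) · (x_{k,j} - mean_j), divisor n-1 = 4:
  S[U,U] = ((-3.6)·(-3.6) + (0.4)·(0.4) + (2.4)·(2.4) + (-0.6)·(-0.6) + (1.4)·(1.4)) / 4 = 21.2/4 = 5.3
  S[U,V] = ((-3.6)·(0.6) + (0.4)·(-2.4) + (2.4)·(0.6) + (-0.6)·(2.6) + (1.4)·(-1.4)) / 4 = -5.2/4 = -1.3
  S[V,V] = ((0.6)·(0.6) + (-2.4)·(-2.4) + (0.6)·(0.6) + (2.6)·(2.6) + (-1.4)·(-1.4)) / 4 = 15.2/4 = 3.8
  S = [[5.3, -1.3],
 [-1.3, 3.8]].

Step 3 — invert S. det(S) = 5.3·3.8 - (-1.3)² = 18.45.
  S^{-1} = (1/det) · [[d, -b], [-b, a]] = [[0.206, 0.0705],
 [0.0705, 0.2873]].

Step 4 — quadratic form (x̄ - mu_0)^T · S^{-1} · (x̄ - mu_0):
  S^{-1} · (x̄ - mu_0) = (0.4228, -0.2764),
  (x̄ - mu_0)^T · [...] = (2.6)·(0.4228) + (-1.6)·(-0.2764) = 1.5415.

Step 5 — scale by n: T² = 5 · 1.5415 = 7.7073.

T² ≈ 7.7073


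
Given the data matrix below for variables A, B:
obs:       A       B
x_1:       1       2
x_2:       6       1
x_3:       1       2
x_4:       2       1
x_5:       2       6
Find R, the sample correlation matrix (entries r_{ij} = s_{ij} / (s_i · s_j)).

Step 1 — column means:
  mean(A) = (1 + 6 + 1 + 2 + 2) / 5 = 12/5 = 2.4
  mean(B) = (2 + 1 + 2 + 1 + 6) / 5 = 12/5 = 2.4

Step 2 — sample variances and covariances s[i,j] = (1/(n-1)) · Σ_k (x_{k,i} - mean_i) · (x_{k,j} - mean_j), with n-1 = 4:
  s[A,A] = ((-1.4)·(-1.4) + (3.6)·(3.6) + (-1.4)·(-1.4) + (-0.4)·(-0.4) + (-0.4)·(-0.4)) / 4 = 17.2/4 = 4.3
  s[A,B] = ((-1.4)·(-0.4) + (3.6)·(-1.4) + (-1.4)·(-0.4) + (-0.4)·(-1.4) + (-0.4)·(3.6)) / 4 = -4.8/4 = -1.2
  s[B,B] = ((-0.4)·(-0.4) + (-1.4)·(-1.4) + (-0.4)·(-0.4) + (-1.4)·(-1.4) + (3.6)·(3.6)) / 4 = 17.2/4 = 4.3
  Sample standard deviations s_i = √(s[i,i]):
  s(A) = √(4.3) = 2.0736
  s(B) = √(4.3) = 2.0736

Step 3 — r_{ij} = s_{ij} / (s_i · s_j):
  r[A,A] = 1 (diagonal).
  r[A,B] = -1.2 / (2.0736 · 2.0736) = -1.2 / 4.3 = -0.2791
  r[B,B] = 1 (diagonal).

R is symmetric with unit diagonal. Assembling:

R = [[1, -0.2791],
 [-0.2791, 1]]
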